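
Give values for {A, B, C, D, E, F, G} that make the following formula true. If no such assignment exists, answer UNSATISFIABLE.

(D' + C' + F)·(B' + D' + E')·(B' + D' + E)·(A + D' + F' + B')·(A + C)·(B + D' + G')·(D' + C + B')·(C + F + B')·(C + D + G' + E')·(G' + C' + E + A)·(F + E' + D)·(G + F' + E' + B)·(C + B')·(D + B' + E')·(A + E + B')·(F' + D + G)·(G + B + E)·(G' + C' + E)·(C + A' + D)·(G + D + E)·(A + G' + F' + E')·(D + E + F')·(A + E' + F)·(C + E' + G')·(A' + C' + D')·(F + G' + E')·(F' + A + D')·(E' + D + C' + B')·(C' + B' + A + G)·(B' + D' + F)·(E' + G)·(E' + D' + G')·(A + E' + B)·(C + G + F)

Suppose A = 1.
Suppose C = 1.
(D') alone gives D = 0.
Suppose F = 1.
(G) alone gives G = 1.
(E) alone gives E = 1.
(B') alone gives B = 0.
Every clause now holds.

A=1; B=0; C=1; D=0; E=1; F=1; G=1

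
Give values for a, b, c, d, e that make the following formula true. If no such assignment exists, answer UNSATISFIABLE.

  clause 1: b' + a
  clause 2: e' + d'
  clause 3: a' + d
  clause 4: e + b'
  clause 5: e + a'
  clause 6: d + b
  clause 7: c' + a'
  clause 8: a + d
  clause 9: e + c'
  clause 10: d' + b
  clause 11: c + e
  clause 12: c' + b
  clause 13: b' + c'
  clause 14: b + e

UNSATISFIABLE

Branch on b: set b = 0.
Unit clause (d) forces d = 1.
Now (d') is unsatisfied and unit — conflict.
So b must be the other value — set b = 1.
Unit clause (a) forces a = 1.
Unit clause (d) forces d = 1.
Unit clause (e') forces e = 0.
Now (e) is unsatisfied and unit — conflict.
Neither b = 1 nor b = 0 works.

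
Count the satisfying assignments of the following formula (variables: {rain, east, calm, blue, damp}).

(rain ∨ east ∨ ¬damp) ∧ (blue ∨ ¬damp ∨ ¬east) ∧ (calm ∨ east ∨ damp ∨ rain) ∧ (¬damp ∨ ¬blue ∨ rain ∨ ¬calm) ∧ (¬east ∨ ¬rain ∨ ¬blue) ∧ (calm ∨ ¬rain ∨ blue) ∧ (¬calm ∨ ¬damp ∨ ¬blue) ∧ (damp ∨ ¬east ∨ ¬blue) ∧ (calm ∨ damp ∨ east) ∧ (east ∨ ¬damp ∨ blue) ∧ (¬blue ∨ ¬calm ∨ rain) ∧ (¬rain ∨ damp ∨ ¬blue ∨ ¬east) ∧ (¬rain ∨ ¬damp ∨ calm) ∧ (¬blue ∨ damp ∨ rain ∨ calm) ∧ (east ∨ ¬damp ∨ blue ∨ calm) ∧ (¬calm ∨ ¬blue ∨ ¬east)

There are 2^5 = 32 truth assignments over (rain, east, calm, blue, damp).
Split on east. With east = True, the clauses containing east are satisfied and ¬east drops from the rest; 4 of the 2^4 = 16 assignments to the other variables satisfy what remains.
With east = False, by the same count on the reduced clause set, 3 assignments work.
(One model: rain=F, east=F, calm=T, blue=F, damp=F.)
Total: 4 + 3 = 7.

7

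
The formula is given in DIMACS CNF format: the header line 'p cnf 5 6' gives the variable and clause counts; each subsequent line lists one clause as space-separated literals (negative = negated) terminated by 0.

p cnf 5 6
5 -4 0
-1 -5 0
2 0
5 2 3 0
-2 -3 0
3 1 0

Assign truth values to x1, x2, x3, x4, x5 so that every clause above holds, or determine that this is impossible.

Unit clause (x2) forces x2 = True.
Unit clause (¬x3) forces x3 = False.
Unit clause (x1) forces x1 = True.
Unit clause (¬x5) forces x5 = False.
Unit clause (¬x4) forces x4 = False.
This assignment satisfies each clause.

x1: True, x2: True, x3: False, x4: False, x5: False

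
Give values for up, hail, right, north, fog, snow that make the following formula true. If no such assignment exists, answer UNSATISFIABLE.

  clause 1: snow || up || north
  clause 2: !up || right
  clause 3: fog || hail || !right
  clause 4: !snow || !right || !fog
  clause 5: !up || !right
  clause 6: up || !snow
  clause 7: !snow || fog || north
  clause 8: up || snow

UNSATISFIABLE

Case up = false:
From the singleton clause (!snow), snow = false.
That conflicts with the unit clause (snow).
So up must be the other value — set up = true.
From the singleton clause (right), right = true.
That conflicts with the unit clause (!right).
Either choice for up ends in contradiction.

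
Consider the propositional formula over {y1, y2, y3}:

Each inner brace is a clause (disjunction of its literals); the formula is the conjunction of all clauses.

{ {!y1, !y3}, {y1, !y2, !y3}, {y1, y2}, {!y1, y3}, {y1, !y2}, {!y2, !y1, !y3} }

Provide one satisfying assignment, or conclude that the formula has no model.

Branch on y1: set y1 = false.
From the singleton clause (y2), y2 = true.
But (!y2) is also a unit clause — contradiction.
Undo y1 and try y1 = true.
From the singleton clause (!y3), y3 = false.
But (y3) is also a unit clause — contradiction.
Neither y1 = true nor y1 = false works.

UNSATISFIABLE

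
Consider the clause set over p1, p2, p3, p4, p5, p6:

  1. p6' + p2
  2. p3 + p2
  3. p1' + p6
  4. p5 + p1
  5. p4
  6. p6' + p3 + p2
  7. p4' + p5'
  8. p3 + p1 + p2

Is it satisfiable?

Yes, satisfiable

(p4) alone gives p4 = 1.
(p5') alone gives p5 = 0.
(p1) alone gives p1 = 1.
(p6) alone gives p6 = 1.
(p2) alone gives p2 = 1.
Every clause is now satisfied; p3 is unconstrained.
A satisfying assignment: p1=1; p2=1; p3=1; p4=1; p5=0; p6=1.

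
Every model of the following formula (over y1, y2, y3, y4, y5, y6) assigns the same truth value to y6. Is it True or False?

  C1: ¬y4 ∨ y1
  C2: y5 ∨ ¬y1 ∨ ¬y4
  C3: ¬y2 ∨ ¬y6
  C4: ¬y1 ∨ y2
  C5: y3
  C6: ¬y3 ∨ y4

Suppose y6 = True.
Unit clause (¬y2) forces y2 = False.
Unit clause (¬y1) forces y1 = False.
Unit clause (¬y4) forces y4 = False.
Unit clause (y3) forces y3 = True.
But (¬y3) is also a unit clause — contradiction.
So every satisfying assignment has y6 = False.

False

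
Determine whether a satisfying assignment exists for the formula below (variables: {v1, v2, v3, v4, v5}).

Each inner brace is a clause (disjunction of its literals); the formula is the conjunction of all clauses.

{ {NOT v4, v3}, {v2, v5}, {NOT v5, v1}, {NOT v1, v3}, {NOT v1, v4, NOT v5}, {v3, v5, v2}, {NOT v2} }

The clause (NOT v2) is unit, so v2 = false.
The clause (v5) is unit, so v5 = true.
The clause (v1) is unit, so v1 = true.
The clause (v3) is unit, so v3 = true.
The clause (v4) is unit, so v4 = true.
Every clause now holds.
A satisfying assignment: v1 ↦ true,  v2 ↦ false,  v3 ↦ true,  v4 ↦ true,  v5 ↦ true.

Yes, satisfiable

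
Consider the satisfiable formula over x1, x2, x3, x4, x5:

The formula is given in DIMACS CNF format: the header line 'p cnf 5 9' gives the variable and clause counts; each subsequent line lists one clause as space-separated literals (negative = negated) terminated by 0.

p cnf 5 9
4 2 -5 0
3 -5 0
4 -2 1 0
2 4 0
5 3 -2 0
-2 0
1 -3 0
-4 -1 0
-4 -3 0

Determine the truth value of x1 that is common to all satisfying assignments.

False

Suppose x1 = True.
Unit clause (¬x2) forces x2 = False.
Unit clause (x4) forces x4 = True.
Now (¬x4) is unsatisfied and unit — conflict.
So every satisfying assignment has x1 = False.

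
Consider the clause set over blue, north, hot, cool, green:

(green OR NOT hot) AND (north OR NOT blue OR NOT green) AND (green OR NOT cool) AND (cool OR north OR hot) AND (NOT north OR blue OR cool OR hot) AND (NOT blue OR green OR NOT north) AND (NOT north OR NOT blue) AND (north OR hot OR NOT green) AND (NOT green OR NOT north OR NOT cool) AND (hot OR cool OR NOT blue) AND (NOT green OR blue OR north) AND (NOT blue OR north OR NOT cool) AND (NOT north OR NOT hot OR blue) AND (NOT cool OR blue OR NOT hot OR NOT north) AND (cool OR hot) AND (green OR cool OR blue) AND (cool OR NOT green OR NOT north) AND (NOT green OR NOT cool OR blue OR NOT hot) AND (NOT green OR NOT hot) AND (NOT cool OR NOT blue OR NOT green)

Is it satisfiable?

Suppose green = true.
The clause (NOT hot) is unit, so hot = false.
The clause (north) is unit, so north = true.
The clause (NOT blue) is unit, so blue = false.
The clause (cool) is unit, so cool = true.
That conflicts with the unit clause (NOT cool).
Backtrack on green: now try green = false.
The clause (NOT hot) is unit, so hot = false.
The clause (NOT cool) is unit, so cool = false.
That conflicts with the unit clause (cool).
Neither green = true nor green = false works.
No assignment satisfies every clause.

No, unsatisfiable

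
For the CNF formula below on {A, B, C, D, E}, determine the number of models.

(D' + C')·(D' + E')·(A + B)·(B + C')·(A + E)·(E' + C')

8

There are 2^5 = 32 truth assignments over (A, B, C, D, E).
Split on D. With D = 1, the clauses containing D are satisfied and D' drops from the rest; 2 of the 2^4 = 16 assignments to the other variables satisfy what remains.
With D = 0, by the same count on the reduced clause set, 6 assignments work.
(One model: A=F, B=T, C=F, D=F, E=T.)
Total: 2 + 6 = 8.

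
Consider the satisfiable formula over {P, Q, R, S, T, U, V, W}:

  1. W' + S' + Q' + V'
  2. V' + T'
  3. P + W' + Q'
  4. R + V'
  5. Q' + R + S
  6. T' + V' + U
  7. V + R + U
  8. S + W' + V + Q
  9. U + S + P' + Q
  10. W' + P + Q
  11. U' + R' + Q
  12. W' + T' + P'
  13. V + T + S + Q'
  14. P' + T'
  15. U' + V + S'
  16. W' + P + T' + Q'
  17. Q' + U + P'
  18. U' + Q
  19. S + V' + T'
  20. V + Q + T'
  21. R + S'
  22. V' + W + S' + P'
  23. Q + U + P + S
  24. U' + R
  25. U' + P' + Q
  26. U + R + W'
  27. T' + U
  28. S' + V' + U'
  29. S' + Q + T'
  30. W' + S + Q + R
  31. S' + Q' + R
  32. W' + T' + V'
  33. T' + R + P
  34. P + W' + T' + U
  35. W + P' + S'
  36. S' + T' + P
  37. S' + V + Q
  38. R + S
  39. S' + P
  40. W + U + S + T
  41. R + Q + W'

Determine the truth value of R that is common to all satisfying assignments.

True

Suppose R = 0.
From the singleton clause (V'), V = 0.
From the singleton clause (U), U = 1.
That conflicts with the unit clause (U').
So every satisfying assignment has R = True.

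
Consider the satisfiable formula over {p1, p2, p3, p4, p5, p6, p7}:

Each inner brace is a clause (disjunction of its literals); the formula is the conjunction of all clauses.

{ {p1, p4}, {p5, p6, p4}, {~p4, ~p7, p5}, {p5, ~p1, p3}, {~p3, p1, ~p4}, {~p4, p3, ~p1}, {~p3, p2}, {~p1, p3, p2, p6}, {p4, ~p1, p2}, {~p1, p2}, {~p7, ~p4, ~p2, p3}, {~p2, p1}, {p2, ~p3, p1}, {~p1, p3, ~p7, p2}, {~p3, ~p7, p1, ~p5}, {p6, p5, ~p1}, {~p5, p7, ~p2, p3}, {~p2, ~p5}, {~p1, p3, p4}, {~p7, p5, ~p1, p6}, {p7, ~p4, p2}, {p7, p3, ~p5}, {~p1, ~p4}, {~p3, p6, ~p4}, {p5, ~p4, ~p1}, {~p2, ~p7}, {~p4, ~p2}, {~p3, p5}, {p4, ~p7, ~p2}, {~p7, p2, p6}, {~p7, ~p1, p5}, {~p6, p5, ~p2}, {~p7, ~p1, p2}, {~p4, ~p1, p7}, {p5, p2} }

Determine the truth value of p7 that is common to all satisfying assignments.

Suppose p7 = 0.
Case p1 = 1:
Unit clause (p2) forces p2 = 1.
Unit clause (~p5) forces p5 = 0.
Unit clause (p3) forces p3 = 1.
That conflicts with the unit clause (~p3).
So p1 must be the other value — set p1 = 0.
Unit clause (p4) forces p4 = 1.
Unit clause (~p3) forces p3 = 0.
Unit clause (~p2) forces p2 = 0.
That conflicts with the unit clause (p2).
Neither p1 = 1 nor p1 = 0 works.
So every satisfying assignment has p7 = True.

True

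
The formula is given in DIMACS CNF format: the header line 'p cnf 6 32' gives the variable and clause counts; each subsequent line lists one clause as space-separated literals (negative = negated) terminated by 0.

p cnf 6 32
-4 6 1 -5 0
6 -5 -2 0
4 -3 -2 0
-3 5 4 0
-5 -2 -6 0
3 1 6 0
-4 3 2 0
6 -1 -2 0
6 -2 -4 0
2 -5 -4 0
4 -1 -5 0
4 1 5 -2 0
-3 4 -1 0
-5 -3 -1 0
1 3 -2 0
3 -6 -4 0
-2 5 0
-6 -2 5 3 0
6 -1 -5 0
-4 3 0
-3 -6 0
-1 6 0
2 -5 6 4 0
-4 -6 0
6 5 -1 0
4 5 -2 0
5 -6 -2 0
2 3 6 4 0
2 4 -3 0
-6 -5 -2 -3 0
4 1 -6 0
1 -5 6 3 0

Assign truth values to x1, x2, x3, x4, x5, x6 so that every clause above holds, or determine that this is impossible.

x1: True,  x2: False,  x3: False,  x4: False,  x5: False,  x6: True

Suppose x2 = False.
Suppose x4 = False.
The clause (¬x3) is unit, so x3 = False.
The clause (x6) is unit, so x6 = True.
The clause (x1) is unit, so x1 = True.
The clause (¬x5) is unit, so x5 = False.
All clauses are satisfied.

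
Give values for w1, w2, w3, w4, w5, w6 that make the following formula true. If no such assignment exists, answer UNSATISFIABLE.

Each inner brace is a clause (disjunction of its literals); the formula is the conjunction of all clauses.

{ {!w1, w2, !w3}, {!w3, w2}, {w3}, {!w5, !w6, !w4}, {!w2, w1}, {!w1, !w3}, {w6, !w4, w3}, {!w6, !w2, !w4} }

The clause (w3) is unit, so w3 = true.
The clause (w2) is unit, so w2 = true.
The clause (w1) is unit, so w1 = true.
That conflicts with the unit clause (!w1).

UNSATISFIABLE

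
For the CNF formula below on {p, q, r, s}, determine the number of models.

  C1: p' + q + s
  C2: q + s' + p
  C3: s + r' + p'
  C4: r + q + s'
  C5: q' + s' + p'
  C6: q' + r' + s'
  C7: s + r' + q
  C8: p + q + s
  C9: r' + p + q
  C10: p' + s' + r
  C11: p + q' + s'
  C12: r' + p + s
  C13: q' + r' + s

3

There are 2^4 = 16 truth assignments over (p, q, r, s).
Split on s. With s = 1, the clauses containing s are satisfied and s' drops from the rest; 1 of the 2^3 = 8 assignments to the other variables satisfy what remains.
With s = 0, by the same count on the reduced clause set, 2 assignments work.
Total: 1 + 2 = 3.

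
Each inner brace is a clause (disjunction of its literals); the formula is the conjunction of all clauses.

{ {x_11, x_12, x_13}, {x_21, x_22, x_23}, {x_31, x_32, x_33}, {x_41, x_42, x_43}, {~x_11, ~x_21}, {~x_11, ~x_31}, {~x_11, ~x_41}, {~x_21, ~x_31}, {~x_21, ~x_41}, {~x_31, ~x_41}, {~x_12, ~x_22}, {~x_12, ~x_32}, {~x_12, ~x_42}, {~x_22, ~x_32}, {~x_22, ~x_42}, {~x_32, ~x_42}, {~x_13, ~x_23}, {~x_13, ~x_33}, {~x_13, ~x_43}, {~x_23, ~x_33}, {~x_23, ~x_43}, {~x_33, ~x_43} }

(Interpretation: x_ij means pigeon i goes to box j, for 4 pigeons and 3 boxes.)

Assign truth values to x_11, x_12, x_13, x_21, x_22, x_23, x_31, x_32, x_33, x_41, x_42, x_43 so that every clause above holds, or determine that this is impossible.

Case x_11 = 0:
Case x_12 = 1:
(~x_22) alone gives x_22 = 0.
(~x_32) alone gives x_32 = 0.
(~x_42) alone gives x_42 = 0.
Case x_21 = 1:
(~x_31) alone gives x_31 = 0.
(x_33) alone gives x_33 = 1.
(~x_41) alone gives x_41 = 0.
(x_43) alone gives x_43 = 1.
That conflicts with the unit clause (~x_43).
Undo x_21 and try x_21 = 0.
(x_23) alone gives x_23 = 1.
(~x_13) alone gives x_13 = 0.
(~x_33) alone gives x_33 = 0.
(x_31) alone gives x_31 = 1.
(~x_41) alone gives x_41 = 0.
(x_43) alone gives x_43 = 1.
That conflicts with the unit clause (~x_43).
Both values of x_21 lead to a conflict.
Undo x_12 and try x_12 = 0.
(x_13) alone gives x_13 = 1.
(~x_23) alone gives x_23 = 0.
(~x_33) alone gives x_33 = 0.
(~x_43) alone gives x_43 = 0.
Case x_21 = 1:
(~x_31) alone gives x_31 = 0.
(x_32) alone gives x_32 = 1.
(~x_41) alone gives x_41 = 0.
(x_42) alone gives x_42 = 1.
That conflicts with the unit clause (~x_42).
Undo x_21 and try x_21 = 0.
(x_22) alone gives x_22 = 1.
(~x_32) alone gives x_32 = 0.
(x_31) alone gives x_31 = 1.
(~x_41) alone gives x_41 = 0.
(x_42) alone gives x_42 = 1.
That conflicts with the unit clause (~x_42).
Both values of x_21 lead to a conflict.
Both values of x_12 lead to a conflict.
Undo x_11 and try x_11 = 1.
(~x_21) alone gives x_21 = 0.
(~x_31) alone gives x_31 = 0.
(~x_41) alone gives x_41 = 0.
Case x_22 = 1:
(~x_12) alone gives x_12 = 0.
(~x_32) alone gives x_32 = 0.
(x_33) alone gives x_33 = 1.
(~x_42) alone gives x_42 = 0.
(x_43) alone gives x_43 = 1.
That conflicts with the unit clause (~x_43).
Undo x_22 and try x_22 = 0.
(x_23) alone gives x_23 = 1.
(~x_13) alone gives x_13 = 0.
(~x_33) alone gives x_33 = 0.
(x_32) alone gives x_32 = 1.
(~x_12) alone gives x_12 = 0.
(~x_42) alone gives x_42 = 0.
(x_43) alone gives x_43 = 1.
That conflicts with the unit clause (~x_43).
Both values of x_22 lead to a conflict.
Both values of x_11 lead to a conflict.

UNSATISFIABLE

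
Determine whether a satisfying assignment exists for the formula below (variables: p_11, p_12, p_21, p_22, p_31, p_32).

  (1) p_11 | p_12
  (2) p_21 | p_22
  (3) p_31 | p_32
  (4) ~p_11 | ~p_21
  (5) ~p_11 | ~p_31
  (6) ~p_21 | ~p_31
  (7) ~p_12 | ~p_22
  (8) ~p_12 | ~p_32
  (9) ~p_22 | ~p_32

Suppose p_11 = 1.
(~p_21) alone gives p_21 = 0.
(p_22) alone gives p_22 = 1.
(~p_31) alone gives p_31 = 0.
(p_32) alone gives p_32 = 1.
Now (~p_32) is unsatisfied and unit — conflict.
That branch fails; take p_11 = 0 instead.
(p_12) alone gives p_12 = 1.
(~p_22) alone gives p_22 = 0.
(p_21) alone gives p_21 = 1.
(~p_31) alone gives p_31 = 0.
(p_32) alone gives p_32 = 1.
Now (~p_32) is unsatisfied and unit — conflict.
Neither p_11 = 1 nor p_11 = 0 works.
No assignment satisfies every clause.

No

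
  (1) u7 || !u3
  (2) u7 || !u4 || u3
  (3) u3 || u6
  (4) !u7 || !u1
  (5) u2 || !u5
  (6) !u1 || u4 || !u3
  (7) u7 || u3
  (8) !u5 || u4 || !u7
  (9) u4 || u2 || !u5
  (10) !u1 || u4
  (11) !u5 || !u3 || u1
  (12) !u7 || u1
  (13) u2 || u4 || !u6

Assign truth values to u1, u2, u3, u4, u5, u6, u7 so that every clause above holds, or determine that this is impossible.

Try u7 = true.
Unit clause (!u1) forces u1 = false.
That conflicts with the unit clause (u1).
So u7 must be the other value — set u7 = false.
Unit clause (!u3) forces u3 = false.
That conflicts with the unit clause (u3).
Both values of u7 lead to a conflict.

UNSATISFIABLE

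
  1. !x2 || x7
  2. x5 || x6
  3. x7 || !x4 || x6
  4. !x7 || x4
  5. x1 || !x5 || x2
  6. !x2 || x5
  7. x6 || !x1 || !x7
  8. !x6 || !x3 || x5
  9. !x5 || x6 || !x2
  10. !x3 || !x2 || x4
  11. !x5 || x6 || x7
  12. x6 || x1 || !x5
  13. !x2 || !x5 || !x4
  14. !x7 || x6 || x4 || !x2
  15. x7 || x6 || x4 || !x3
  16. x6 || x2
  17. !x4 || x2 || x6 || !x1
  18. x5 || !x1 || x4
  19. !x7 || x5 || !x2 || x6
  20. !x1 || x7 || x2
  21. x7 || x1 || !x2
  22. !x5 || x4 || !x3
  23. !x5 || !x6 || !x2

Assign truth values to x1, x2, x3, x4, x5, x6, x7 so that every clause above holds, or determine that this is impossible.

Suppose x2 = false.
From the singleton clause (x6), x6 = true.
Suppose x7 = true.
From the singleton clause (x4), x4 = true.
Suppose x1 = true.
Suppose x3 = true.
From the singleton clause (x5), x5 = true.
All clauses are satisfied.

x1: true, x2: false, x3: true, x4: true, x5: true, x6: true, x7: true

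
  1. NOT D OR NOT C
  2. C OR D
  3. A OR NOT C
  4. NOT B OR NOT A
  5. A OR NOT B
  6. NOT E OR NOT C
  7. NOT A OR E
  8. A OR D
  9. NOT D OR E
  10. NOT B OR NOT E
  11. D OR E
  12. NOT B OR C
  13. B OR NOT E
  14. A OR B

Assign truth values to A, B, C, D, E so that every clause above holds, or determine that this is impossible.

Case D = false:
Unit clause (C) forces C = true.
Unit clause (A) forces A = true.
Unit clause (NOT B) forces B = false.
Unit clause (NOT E) forces E = false.
But (E) is also a unit clause — contradiction.
So D must be the other value — set D = true.
Unit clause (NOT C) forces C = false.
Unit clause (E) forces E = true.
Unit clause (NOT B) forces B = false.
But (B) is also a unit clause — contradiction.
Neither D = true nor D = false works.

UNSATISFIABLE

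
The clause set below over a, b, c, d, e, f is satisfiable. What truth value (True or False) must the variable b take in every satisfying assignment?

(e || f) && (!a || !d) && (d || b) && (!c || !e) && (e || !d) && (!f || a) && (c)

Suppose b = false.
From the singleton clause (d), d = true.
From the singleton clause (!a), a = false.
From the singleton clause (e), e = true.
From the singleton clause (!c), c = false.
Now (c) is unsatisfied and unit — conflict.
So every satisfying assignment has b = True.

True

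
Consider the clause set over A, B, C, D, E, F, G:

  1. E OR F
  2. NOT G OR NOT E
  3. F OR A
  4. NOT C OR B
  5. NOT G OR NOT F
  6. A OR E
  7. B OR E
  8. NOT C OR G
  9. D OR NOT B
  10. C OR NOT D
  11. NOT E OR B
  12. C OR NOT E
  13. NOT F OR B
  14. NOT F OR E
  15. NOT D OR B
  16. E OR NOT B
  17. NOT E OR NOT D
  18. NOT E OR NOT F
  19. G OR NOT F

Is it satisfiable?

Branch on E: set E = true.
(NOT G) alone gives G = false.
(NOT C) alone gives C = false.
But (C) is also a unit clause — contradiction.
That branch fails; take E = false instead.
(F) alone gives F = true.
But (NOT F) is also a unit clause — contradiction.
Neither E = true nor E = false works.
No assignment satisfies every clause.

No, unsatisfiable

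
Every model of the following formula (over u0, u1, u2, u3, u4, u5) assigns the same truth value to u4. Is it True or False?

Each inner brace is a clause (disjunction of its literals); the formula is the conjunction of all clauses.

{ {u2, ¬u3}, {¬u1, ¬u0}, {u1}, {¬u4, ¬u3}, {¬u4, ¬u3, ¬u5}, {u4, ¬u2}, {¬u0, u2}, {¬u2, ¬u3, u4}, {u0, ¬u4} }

Suppose u4 = True.
The clause (u1) is unit, so u1 = True.
The clause (¬u0) is unit, so u0 = False.
That conflicts with the unit clause (u0).
So every satisfying assignment has u4 = False.

False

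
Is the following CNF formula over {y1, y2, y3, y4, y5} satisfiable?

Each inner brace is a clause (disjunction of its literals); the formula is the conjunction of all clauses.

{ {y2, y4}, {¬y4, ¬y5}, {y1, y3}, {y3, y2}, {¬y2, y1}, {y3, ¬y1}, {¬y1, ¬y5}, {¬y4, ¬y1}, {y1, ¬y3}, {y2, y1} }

Try y2 = True.
The clause (y1) is unit, so y1 = True.
The clause (y3) is unit, so y3 = True.
The clause (¬y5) is unit, so y5 = False.
The clause (¬y4) is unit, so y4 = False.
This assignment satisfies each clause.
A satisfying assignment: y1=True, y2=True, y3=True, y4=False, y5=False.

Yes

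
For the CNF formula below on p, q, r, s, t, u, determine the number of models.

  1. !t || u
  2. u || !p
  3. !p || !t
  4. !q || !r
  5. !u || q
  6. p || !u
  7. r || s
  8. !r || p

3

There are 2^6 = 64 truth assignments over (p, q, r, s, t, u).
Split on p. With p = true, the clauses containing p are satisfied and !p drops from the rest; 1 of the 2^5 = 32 assignments to the other variables satisfy what remains.
With p = false, by the same count on the reduced clause set, 2 assignments work.
Total: 1 + 2 = 3.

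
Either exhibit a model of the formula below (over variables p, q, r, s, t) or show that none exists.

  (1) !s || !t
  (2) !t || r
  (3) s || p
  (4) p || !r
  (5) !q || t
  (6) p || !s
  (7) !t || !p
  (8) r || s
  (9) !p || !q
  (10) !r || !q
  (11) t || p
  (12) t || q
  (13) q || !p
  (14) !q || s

Branch on s: set s = false.
Unit clause (p) forces p = true.
Unit clause (!t) forces t = false.
Unit clause (!q) forces q = false.
But (q) is also a unit clause — contradiction.
Undo s and try s = true.
Unit clause (!t) forces t = false.
Unit clause (!q) forces q = false.
But (q) is also a unit clause — contradiction.
Either choice for s ends in contradiction.

UNSATISFIABLE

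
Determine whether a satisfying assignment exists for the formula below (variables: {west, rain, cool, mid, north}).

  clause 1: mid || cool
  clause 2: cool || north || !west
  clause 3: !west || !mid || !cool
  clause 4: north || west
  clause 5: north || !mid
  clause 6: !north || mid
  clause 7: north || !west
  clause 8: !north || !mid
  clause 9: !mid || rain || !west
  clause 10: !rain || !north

Suppose mid = true.
From the singleton clause (north), north = true.
But (!north) is also a unit clause — contradiction.
That branch fails; take mid = false instead.
From the singleton clause (cool), cool = true.
From the singleton clause (!north), north = false.
From the singleton clause (west), west = true.
But (!west) is also a unit clause — contradiction.
Neither mid = true nor mid = false works.
No assignment satisfies every clause.

No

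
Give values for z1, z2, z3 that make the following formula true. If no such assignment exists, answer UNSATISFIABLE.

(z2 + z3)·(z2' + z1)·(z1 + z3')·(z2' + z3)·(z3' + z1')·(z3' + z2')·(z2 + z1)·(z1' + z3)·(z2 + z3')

UNSATISFIABLE

Suppose z2 = 1.
The clause (z1) is unit, so z1 = 1.
The clause (z3) is unit, so z3 = 1.
Now (z3') is unsatisfied and unit — conflict.
So z2 must be the other value — set z2 = 0.
The clause (z3) is unit, so z3 = 1.
Now (z3') is unsatisfied and unit — conflict.
Neither z2 = 1 nor z2 = 0 works.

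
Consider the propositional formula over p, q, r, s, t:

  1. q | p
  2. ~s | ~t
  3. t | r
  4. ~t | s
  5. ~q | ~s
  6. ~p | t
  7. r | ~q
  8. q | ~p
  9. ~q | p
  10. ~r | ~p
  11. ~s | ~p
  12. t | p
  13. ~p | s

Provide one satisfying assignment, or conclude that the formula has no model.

UNSATISFIABLE

Branch on q: set q = 1.
(~s) alone gives s = 0.
(~t) alone gives t = 0.
(r) alone gives r = 1.
(~p) alone gives p = 0.
That conflicts with the unit clause (p).
So q must be the other value — set q = 0.
(p) alone gives p = 1.
That conflicts with the unit clause (~p).
Either choice for q ends in contradiction.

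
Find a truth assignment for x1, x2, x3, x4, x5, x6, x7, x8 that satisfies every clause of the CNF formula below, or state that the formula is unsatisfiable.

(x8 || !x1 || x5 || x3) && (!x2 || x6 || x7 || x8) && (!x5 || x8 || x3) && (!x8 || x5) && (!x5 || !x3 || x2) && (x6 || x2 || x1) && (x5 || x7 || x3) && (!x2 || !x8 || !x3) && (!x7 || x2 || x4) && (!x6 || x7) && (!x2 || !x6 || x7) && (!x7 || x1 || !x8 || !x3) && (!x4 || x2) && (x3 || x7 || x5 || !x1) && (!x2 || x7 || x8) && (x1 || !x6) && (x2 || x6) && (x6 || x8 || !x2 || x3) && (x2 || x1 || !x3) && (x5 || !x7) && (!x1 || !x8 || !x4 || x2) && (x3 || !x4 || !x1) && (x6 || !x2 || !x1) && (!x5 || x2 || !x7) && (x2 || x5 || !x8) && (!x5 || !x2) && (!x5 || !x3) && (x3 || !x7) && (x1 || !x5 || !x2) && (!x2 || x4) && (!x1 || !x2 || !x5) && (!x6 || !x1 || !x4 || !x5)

Try x8 = false.
Try x5 = false.
Unit clause (!x7) forces x7 = false.
Unit clause (x3) forces x3 = true.
Unit clause (!x6) forces x6 = false.
Unit clause (!x2) forces x2 = false.
But (x2) is also a unit clause — contradiction.
That branch fails; take x5 = true instead.
Unit clause (x3) forces x3 = true.
But (!x3) is also a unit clause — contradiction.
Either choice for x5 ends in contradiction.
That branch fails; take x8 = true instead.
Unit clause (x5) forces x5 = true.
Unit clause (!x2) forces x2 = false.
Unit clause (!x3) forces x3 = false.
Unit clause (!x4) forces x4 = false.
Unit clause (!x7) forces x7 = false.
Unit clause (!x6) forces x6 = false.
But (x6) is also a unit clause — contradiction.
Either choice for x8 ends in contradiction.

UNSATISFIABLE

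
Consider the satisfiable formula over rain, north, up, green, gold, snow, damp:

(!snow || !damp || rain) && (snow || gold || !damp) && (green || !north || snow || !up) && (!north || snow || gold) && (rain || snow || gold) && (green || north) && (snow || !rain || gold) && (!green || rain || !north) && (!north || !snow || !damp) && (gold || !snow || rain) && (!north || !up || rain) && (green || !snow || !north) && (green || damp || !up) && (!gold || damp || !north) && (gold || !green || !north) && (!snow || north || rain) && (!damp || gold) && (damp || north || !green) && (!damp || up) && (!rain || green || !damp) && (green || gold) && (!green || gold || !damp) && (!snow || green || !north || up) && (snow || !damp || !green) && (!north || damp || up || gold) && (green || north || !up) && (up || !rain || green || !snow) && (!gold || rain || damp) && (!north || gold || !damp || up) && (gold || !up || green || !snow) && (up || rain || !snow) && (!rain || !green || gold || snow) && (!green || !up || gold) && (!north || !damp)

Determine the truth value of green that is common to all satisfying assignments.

True

Suppose green = false.
From the singleton clause (north), north = true.
From the singleton clause (!snow), snow = false.
From the singleton clause (!up), up = false.
From the singleton clause (gold), gold = true.
From the singleton clause (damp), damp = true.
Now (!damp) is unsatisfied and unit — conflict.
So every satisfying assignment has green = True.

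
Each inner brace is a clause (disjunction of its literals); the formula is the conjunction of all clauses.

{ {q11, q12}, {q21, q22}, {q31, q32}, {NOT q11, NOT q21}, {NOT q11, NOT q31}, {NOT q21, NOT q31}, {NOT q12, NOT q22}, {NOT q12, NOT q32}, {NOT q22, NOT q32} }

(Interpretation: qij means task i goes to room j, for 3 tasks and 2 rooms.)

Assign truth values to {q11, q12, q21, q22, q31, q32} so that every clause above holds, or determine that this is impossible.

Suppose q11 = true.
From the singleton clause (NOT q21), q21 = false.
From the singleton clause (q22), q22 = true.
From the singleton clause (NOT q31), q31 = false.
From the singleton clause (q32), q32 = true.
Now (NOT q32) is unsatisfied and unit — conflict.
Backtrack on q11: now try q11 = false.
From the singleton clause (q12), q12 = true.
From the singleton clause (NOT q22), q22 = false.
From the singleton clause (q21), q21 = true.
From the singleton clause (NOT q31), q31 = false.
From the singleton clause (q32), q32 = true.
Now (NOT q32) is unsatisfied and unit — conflict.
Both values of q11 lead to a conflict.

UNSATISFIABLE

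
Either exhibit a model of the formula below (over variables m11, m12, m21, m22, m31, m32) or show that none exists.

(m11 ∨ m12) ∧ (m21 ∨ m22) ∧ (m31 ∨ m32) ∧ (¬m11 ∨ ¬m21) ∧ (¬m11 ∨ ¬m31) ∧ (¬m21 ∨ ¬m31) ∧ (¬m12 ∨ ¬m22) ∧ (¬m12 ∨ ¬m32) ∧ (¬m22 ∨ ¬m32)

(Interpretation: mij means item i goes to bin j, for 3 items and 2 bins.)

Try m11 = True.
Unit clause (¬m21) forces m21 = False.
Unit clause (m22) forces m22 = True.
Unit clause (¬m31) forces m31 = False.
Unit clause (m32) forces m32 = True.
That conflicts with the unit clause (¬m32).
Backtrack on m11: now try m11 = False.
Unit clause (m12) forces m12 = True.
Unit clause (¬m22) forces m22 = False.
Unit clause (m21) forces m21 = True.
Unit clause (¬m31) forces m31 = False.
Unit clause (m32) forces m32 = True.
That conflicts with the unit clause (¬m32).
Both values of m11 lead to a conflict.

UNSATISFIABLE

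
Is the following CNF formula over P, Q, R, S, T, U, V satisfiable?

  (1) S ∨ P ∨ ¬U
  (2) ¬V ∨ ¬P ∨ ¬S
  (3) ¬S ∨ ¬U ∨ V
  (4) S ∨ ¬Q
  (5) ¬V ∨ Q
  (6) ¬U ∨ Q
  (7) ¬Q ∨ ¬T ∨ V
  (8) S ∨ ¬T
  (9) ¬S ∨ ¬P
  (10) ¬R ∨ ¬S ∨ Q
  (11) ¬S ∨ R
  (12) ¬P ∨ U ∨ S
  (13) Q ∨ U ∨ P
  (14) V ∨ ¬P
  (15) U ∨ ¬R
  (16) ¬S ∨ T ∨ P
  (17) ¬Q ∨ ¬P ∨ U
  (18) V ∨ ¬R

Yes

Try S = True.
Unit clause (¬P) forces P = False.
Unit clause (R) forces R = True.
Unit clause (Q) forces Q = True.
Unit clause (U) forces U = True.
Unit clause (V) forces V = True.
Unit clause (T) forces T = True.
Every clause now holds.
A satisfying assignment: P=False, Q=True, R=True, S=True, T=True, U=True, V=True.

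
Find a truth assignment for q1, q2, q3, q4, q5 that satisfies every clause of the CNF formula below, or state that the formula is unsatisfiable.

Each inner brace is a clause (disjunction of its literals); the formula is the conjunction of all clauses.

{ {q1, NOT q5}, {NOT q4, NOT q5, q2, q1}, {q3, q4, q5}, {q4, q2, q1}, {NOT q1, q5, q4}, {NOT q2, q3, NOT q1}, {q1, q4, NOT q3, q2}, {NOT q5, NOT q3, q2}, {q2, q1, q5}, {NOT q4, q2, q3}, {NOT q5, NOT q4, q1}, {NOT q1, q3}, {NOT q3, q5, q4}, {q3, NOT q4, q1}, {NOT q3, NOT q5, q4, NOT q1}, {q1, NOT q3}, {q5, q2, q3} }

Branch on q1: set q1 = true.
(q3) alone gives q3 = true.
Branch on q5: set q5 = true.
(q2) alone gives q2 = true.
(q4) alone gives q4 = true.
All clauses are satisfied.

q1=true,  q2=true,  q3=true,  q4=true,  q5=true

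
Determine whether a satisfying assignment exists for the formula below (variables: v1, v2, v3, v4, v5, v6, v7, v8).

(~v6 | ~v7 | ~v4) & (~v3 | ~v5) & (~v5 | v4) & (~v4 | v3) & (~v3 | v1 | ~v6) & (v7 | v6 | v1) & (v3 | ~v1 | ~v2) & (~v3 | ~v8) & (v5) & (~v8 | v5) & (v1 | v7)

No

(v5) alone gives v5 = 1.
(~v3) alone gives v3 = 0.
(v4) alone gives v4 = 1.
That conflicts with the unit clause (~v4).
No assignment satisfies every clause.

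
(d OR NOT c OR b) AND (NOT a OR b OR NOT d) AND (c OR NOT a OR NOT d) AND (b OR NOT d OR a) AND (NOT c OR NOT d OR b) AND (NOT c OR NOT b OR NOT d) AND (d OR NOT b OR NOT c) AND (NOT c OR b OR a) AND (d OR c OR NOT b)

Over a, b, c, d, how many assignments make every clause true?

There are 2^4 = 16 truth assignments over (a, b, c, d).
Split on a. With a = true, the clauses containing a are satisfied and NOT a drops from the rest; 1 of the 2^3 = 8 assignments to the other variables satisfy what remains.
With a = false, by the same count on the reduced clause set, 2 assignments work.
(One model: a=F, b=F, c=F, d=F.)
Total: 1 + 2 = 3.

3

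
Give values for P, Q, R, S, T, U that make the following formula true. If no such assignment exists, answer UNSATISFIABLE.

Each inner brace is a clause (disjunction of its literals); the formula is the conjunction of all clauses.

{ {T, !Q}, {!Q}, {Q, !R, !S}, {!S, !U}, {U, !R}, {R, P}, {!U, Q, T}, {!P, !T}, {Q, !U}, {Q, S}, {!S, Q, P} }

P ↦ true, Q ↦ false, R ↦ false, S ↦ true, T ↦ false, U ↦ false

The clause (!Q) is unit, so Q = false.
The clause (!U) is unit, so U = false.
The clause (!R) is unit, so R = false.
The clause (P) is unit, so P = true.
The clause (!T) is unit, so T = false.
The clause (S) is unit, so S = true.
This assignment satisfies each clause.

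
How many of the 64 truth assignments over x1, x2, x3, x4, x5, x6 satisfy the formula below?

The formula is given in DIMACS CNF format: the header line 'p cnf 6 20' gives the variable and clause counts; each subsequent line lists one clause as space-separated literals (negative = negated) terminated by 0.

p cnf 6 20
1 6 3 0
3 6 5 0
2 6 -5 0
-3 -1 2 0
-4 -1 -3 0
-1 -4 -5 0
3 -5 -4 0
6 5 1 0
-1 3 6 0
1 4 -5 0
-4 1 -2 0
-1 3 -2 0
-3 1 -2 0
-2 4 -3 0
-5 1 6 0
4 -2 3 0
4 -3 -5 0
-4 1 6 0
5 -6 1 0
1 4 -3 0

There are 2^6 = 64 truth assignments over (x1, x2, x3, x4, x5, x6).
Split on x3. With x3 = True, the clauses containing x3 are satisfied and ¬x3 drops from the rest; 1 of the 2^5 = 32 assignments to the other variables satisfy what remains.
With x3 = False, by the same count on the reduced clause set, 3 assignments work.
(One model: x1=F, x2=F, x3=T, x4=T, x5=T, x6=T.)
Total: 1 + 3 = 4.

4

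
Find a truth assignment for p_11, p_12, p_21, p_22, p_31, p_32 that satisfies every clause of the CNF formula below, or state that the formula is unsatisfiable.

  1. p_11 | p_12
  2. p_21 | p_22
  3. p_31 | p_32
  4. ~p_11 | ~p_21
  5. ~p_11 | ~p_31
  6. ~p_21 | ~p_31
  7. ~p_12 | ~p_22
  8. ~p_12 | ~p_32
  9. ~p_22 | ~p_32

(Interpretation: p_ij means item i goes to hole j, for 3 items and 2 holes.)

UNSATISFIABLE

Case p_11 = 1:
Unit clause (~p_21) forces p_21 = 0.
Unit clause (p_22) forces p_22 = 1.
Unit clause (~p_31) forces p_31 = 0.
Unit clause (p_32) forces p_32 = 1.
Now (~p_32) is unsatisfied and unit — conflict.
Undo p_11 and try p_11 = 0.
Unit clause (p_12) forces p_12 = 1.
Unit clause (~p_22) forces p_22 = 0.
Unit clause (p_21) forces p_21 = 1.
Unit clause (~p_31) forces p_31 = 0.
Unit clause (p_32) forces p_32 = 1.
Now (~p_32) is unsatisfied and unit — conflict.
Either choice for p_11 ends in contradiction.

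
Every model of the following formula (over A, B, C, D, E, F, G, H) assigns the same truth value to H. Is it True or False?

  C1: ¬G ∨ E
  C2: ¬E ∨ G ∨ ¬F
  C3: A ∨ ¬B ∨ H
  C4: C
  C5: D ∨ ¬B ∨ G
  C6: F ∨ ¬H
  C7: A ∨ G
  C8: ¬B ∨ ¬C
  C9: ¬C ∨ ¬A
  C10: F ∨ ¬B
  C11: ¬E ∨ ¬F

Suppose H = True.
From the singleton clause (C), C = True.
From the singleton clause (F), F = True.
From the singleton clause (¬B), B = False.
From the singleton clause (¬A), A = False.
From the singleton clause (G), G = True.
From the singleton clause (E), E = True.
That conflicts with the unit clause (¬E).
So every satisfying assignment has H = False.

False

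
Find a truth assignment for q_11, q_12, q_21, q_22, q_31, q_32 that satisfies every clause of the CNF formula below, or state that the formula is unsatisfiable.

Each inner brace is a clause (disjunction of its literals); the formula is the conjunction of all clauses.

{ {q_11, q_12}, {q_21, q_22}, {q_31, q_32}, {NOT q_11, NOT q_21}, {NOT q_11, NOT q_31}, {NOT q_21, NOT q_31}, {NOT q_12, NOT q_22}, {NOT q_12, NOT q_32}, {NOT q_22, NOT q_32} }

Try q_11 = true.
Unit clause (NOT q_21) forces q_21 = false.
Unit clause (q_22) forces q_22 = true.
Unit clause (NOT q_31) forces q_31 = false.
Unit clause (q_32) forces q_32 = true.
But (NOT q_32) is also a unit clause — contradiction.
Backtrack on q_11: now try q_11 = false.
Unit clause (q_12) forces q_12 = true.
Unit clause (NOT q_22) forces q_22 = false.
Unit clause (q_21) forces q_21 = true.
Unit clause (NOT q_31) forces q_31 = false.
Unit clause (q_32) forces q_32 = true.
But (NOT q_32) is also a unit clause — contradiction.
Neither q_11 = true nor q_11 = false works.

UNSATISFIABLE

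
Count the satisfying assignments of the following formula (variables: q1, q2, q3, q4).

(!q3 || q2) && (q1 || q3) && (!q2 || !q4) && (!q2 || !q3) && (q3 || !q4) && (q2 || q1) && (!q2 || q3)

1

There are 2^4 = 16 truth assignments over (q1, q2, q3, q4).
Split on q4. With q4 = true, the clauses containing q4 are satisfied and !q4 drops from the rest; 0 of the 2^3 = 8 assignments to the other variables satisfy what remains.
With q4 = false, by the same count on the reduced clause set, 1 assignment works.
(One model: q1=T, q2=F, q3=F, q4=F.)
Total: 0 + 1 = 1.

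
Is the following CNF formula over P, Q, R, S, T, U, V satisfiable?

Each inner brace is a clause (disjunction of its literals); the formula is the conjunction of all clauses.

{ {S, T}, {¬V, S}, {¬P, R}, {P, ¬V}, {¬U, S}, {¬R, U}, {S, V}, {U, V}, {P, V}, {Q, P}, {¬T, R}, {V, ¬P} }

Try S = True.
Try P = True.
The clause (R) is unit, so R = True.
The clause (U) is unit, so U = True.
The clause (V) is unit, so V = True.
Every clause is now satisfied; Q, T are unconstrained.
A satisfying assignment: P=True; Q=True; R=True; S=True; T=False; U=True; V=True.

Satisfiable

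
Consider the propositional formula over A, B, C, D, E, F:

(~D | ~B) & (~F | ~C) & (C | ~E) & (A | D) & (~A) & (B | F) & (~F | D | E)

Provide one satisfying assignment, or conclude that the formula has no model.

From the singleton clause (~A), A = 0.
From the singleton clause (D), D = 1.
From the singleton clause (~B), B = 0.
From the singleton clause (F), F = 1.
From the singleton clause (~C), C = 0.
From the singleton clause (~E), E = 0.
All clauses are satisfied.

A: 0,  B: 0,  C: 0,  D: 1,  E: 0,  F: 1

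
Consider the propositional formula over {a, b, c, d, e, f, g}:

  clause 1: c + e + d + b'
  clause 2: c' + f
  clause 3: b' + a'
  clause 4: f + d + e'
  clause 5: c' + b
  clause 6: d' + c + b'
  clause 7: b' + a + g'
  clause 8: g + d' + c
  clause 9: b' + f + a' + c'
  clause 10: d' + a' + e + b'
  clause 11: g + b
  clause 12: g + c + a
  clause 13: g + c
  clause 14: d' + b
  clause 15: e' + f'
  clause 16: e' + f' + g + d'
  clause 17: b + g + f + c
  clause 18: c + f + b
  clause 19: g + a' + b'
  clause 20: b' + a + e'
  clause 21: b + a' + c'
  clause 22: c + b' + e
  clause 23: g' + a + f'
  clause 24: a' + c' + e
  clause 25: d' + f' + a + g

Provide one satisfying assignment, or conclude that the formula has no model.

a: 0, b: 1, c: 1, d: 0, e: 0, f: 1, g: 0

Branch on c: set c = 1.
Unit clause (f) forces f = 1.
Unit clause (b) forces b = 1.
Unit clause (a') forces a = 0.
Unit clause (g') forces g = 0.
Unit clause (e') forces e = 0.
Unit clause (d') forces d = 0.
This assignment satisfies each clause.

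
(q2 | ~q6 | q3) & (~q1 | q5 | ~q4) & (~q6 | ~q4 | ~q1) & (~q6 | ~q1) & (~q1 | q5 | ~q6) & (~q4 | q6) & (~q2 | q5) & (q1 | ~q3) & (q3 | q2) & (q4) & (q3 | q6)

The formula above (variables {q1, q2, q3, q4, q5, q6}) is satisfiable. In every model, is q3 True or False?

Suppose q3 = 1.
(q1) alone gives q1 = 1.
(~q6) alone gives q6 = 0.
(~q4) alone gives q4 = 0.
Now (q4) is unsatisfied and unit — conflict.
So every satisfying assignment has q3 = False.

False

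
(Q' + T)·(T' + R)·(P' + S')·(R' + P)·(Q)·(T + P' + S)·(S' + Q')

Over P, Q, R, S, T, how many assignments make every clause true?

There are 2^5 = 32 truth assignments over (P, Q, R, S, T).
Split on Q. With Q = 1, the clauses containing Q are satisfied and Q' drops from the rest; 1 of the 2^4 = 16 assignments to the other variables satisfy what remains.
With Q = 0, by the same count on the reduced clause set, 0 assignments work.
(One model: P=T, Q=T, R=T, S=F, T=T.)
Total: 1 + 0 = 1.

1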